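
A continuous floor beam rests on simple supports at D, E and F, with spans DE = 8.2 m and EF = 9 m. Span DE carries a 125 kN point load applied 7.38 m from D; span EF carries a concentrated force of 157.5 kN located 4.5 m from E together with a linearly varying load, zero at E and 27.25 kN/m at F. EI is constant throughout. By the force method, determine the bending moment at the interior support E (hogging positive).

M_E = 248.2 kN·m

Take M_E as the redundant. Released structure: two simple spans DE and EF with a hinge at E.
End slopes at the hinge E, treating each span as simply supported:
  span DE: point load 125 at a = 7.38: Pab(L + a)/(6LEI) = 239.5/EI
  span EF: point load 157.5 at a = 4.5: Pab(L + b)/(6LEI) = 797.3/EI
  span EF: triangular load, peak 27.25: 7w₀L³/(360EI) = 386.3/EI
  relative rotation θ_0 = (239.5 + 1184)/EI = 1423/EI
A unit hogging moment at E produces rotation L₁/(3EI) + L₂/(3EI) = 5.733/EI.
Compatibility: M_E·(L₁+L₂)/(3EI) = θ_0, giving M_E = 248.2 kN·m (hogging).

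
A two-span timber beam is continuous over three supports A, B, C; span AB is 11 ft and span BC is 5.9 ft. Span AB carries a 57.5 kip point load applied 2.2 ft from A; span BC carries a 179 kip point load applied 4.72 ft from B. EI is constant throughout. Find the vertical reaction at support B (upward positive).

Insert a hinge at B; M_B is the redundant, and each span becomes simply supported.
End slopes at the hinge B, treating each span as simply supported:
  span AB: point load 57.5 at a = 2.2: Pab(L + a)/(6LEI) = 222.6/EI
  span BC: point load 179 at a = 4.72: Pab(L + b)/(6LEI) = 199.4/EI
  relative rotation θ_0 = (222.6 + 199.4)/EI = 422/EI
A unit hogging moment at B produces rotation L₁/(3EI) + L₂/(3EI) = 5.633/EI.
Slope continuity at B: θ_0 = M_B·5.633/EI, so M_B = 422/5.633 = 74.92 kip·ft (hogging).
Span AB, ΣM about A with M_B applied at B: R_B^{AB}·11 = 126.5 + 74.92, so R_B^{AB} = 18.31 kip and R_A = 57.5 − 18.31 = 39.19 kip.
Span BC, ΣM about C: R_B^{BC}·5.9 = 211.2 + 74.92, so R_B^{BC} = 48.5 kip and R_C = 179 − 48.5 = 130.5 kip.
R_B = 18.31 + 48.5 = 66.81 kip.

R_B = 66.81 kip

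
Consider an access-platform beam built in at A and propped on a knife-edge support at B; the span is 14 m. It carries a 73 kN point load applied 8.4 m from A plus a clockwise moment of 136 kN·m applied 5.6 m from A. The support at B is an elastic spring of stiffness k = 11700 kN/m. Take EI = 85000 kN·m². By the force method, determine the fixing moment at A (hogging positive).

M_A = 181.6 kN·m

Release the roller at B. Primary structure: cantilever fixed at A.
Downward deflection at the released point B due to the loads:
  point load 73 at a = 8.4: Pa²(3L − a)/(6EI) = 28845/EI
  clockwise couple 136 at a = 5.6: M₀a(2L − a)/(2EI) = 8530/EI
  δ_0 = 37375/EI
Flexibility coefficient — unit upward force at B: δ_{BB} = L³/(3EI) = 914.7/EI.
With EI = 85000 kN·m²: δ_0 = 0.4397 m and δ_{BB} = 0.010761 m/kN.
Compatibility — the spring shortens by R_B/k under the reaction it provides: δ_0 − R_B·δ_{BB} = R_B/k. With 1/k = 0.000085 m/kN, R_B = δ_0 / (δ_{BB} + 1/k) = 0.4397 / (0.010761 + 0.000085) = 40.54 kN.
Moment equilibrium about A: M_A = Σ(load moments about A) − R_B·L = 749.2 − 40.54×14 = 181.6 kN·m.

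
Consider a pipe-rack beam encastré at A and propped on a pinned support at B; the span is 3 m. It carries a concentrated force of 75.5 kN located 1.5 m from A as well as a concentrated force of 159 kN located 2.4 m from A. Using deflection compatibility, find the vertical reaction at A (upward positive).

R_A = 98.97 kN

Release the roller at B. Primary structure: cantilever fixed at A.
Primary-structure tip deflection at B by superposition:
  point load 75.5 at a = 1.5: Pa²(3L − a)/(6EI) = 212.3/EI
  point load 159 at a = 2.4: Pa²(3L − a)/(6EI) = 1007/EI
  δ_0 = 1220/EI
Flexibility coefficient — unit upward force at B: δ_{BB} = L³/(3EI) = 9/EI.
Compatibility at B: δ_0 − R_B·δ_{BB} = 0, so R_B = 1220/9 = 135.5 kN.
Vertical equilibrium: R_A = ΣP − R_B = 234.5 − 135.5 = 98.97 kN.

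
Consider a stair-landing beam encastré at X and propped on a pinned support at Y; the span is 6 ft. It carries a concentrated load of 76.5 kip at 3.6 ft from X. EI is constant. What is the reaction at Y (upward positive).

Choose R_Y as the redundant. The primary structure is the cantilever fixed at X.
Free-end deflection of the primary structure under the applied loading (downward +):
  point load 76.5 at a = 3.6: Pa²(3L − a)/(6EI) = 2379/EI
Flexibility coefficient — unit upward force at Y: δ_{YY} = L³/(3EI) = 72/EI.
Compatibility at Y: δ_0 − R_Y·δ_{YY} = 0, so R_Y = 2379/72 = 33.05 kip.

R_Y = 33.05 kip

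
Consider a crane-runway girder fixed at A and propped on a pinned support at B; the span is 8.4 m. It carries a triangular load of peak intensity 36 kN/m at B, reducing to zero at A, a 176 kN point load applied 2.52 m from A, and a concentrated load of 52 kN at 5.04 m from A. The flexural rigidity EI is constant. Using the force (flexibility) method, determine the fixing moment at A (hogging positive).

M_A = 485.5 kN·m

Remove the prop at B; the released (primary) structure is a cantilever built in at A.
Downward deflection at the released point B due to the loads:
  triangular load, peak 36 at the free end: 11w₀L⁴/(120EI) = 16430/EI
  point load 176 at a = 2.52: Pa²(3L − a)/(6EI) = 4225/EI
  point load 52 at a = 5.04: Pa²(3L − a)/(6EI) = 4438/EI
  δ_0 = 25093/EI
Tip deflection under a unit load at B: L³/(3EI) = 197.6/EI.
The prop prevents deflection at B: R_B = δ_0/δ_{BB} = 25093/197.6 = 127 kN.
Moment equilibrium about A: M_A = Σ(load moments about A) − R_B·L = 1552 − 127×8.4 = 485.5 kN·m.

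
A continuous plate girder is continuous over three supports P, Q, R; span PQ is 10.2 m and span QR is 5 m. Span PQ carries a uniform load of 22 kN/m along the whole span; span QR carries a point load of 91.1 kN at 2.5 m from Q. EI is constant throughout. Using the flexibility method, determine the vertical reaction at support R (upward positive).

Insert a hinge at Q; M_Q is the redundant, and each span becomes simply supported.
End slopes at the hinge Q, treating each span as simply supported:
  span PQ: UDL 22: wL³/(24EI) = 972.8/EI
  span QR: point load 91.1 at a = 2.5: Pab(L + b)/(6LEI) = 142.3/EI
  relative rotation θ_0 = (972.8 + 142.3)/EI = 1115/EI
A unit hogging moment at Q produces rotation L₁/(3EI) + L₂/(3EI) = 5.067/EI.
Slope continuity at Q: θ_0 = M_Q·5.067/EI, so M_Q = 1115/5.067 = 220.1 kN·m (hogging).
Span QR, ΣM about R: R_Q^{QR}·5 = 227.8 + 220.1, so R_Q^{QR} = 89.57 kN and R_R = 91.1 − 89.57 = 1.532 kN.

R_R = 1.532 kN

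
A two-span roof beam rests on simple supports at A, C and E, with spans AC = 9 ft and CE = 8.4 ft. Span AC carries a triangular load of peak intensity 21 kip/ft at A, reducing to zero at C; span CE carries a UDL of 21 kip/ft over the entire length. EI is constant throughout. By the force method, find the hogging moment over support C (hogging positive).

M_C = 140.7 kip·ft

Release continuity at C by inserting a hinge; the redundant is the internal moment M_C. The primary structure is two simply-supported spans AC and CE.
Rotations at C on the released spans (each span's end-slope, ×1/EI):
  span AC: triangular load, peak 21: 7w₀L³/(360EI) = 297.7/EI
  span CE: UDL 21: wL³/(24EI) = 518.6/EI
  relative rotation θ_0 = (297.7 + 518.6)/EI = 816.3/EI
A unit hogging moment at C produces rotation L₁/(3EI) + L₂/(3EI) = 5.8/EI.
Slope continuity at C: θ_0 = M_C·5.8/EI, so M_C = 816.3/5.8 = 140.7 kip·ft (hogging).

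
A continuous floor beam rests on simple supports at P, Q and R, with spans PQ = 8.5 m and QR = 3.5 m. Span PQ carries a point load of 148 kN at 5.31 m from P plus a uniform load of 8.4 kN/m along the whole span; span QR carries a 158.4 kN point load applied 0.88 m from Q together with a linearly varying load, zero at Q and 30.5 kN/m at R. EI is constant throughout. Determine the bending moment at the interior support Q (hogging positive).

M_Q = 256.4 kN·m

Take M_Q as the redundant. Released structure: two simple spans PQ and QR with a hinge at Q.
Discontinuity in slope at Q on the released structure — sum the simple-span end rotations:
  span PQ: point load 148 at a = 5.31: Pab(L + a)/(6LEI) = 678.8/EI
  span PQ: UDL 8.4: wL³/(24EI) = 214.9/EI
  span QR: point load 158.4 at a = 0.88: Pab(L + b)/(6LEI) = 106.4/EI
  span QR: triangular load, peak 30.5: 7w₀L³/(360EI) = 25.43/EI
  relative rotation θ_0 = (893.8 + 131.9)/EI = 1026/EI
A unit hogging moment at Q produces rotation L₁/(3EI) + L₂/(3EI) = 4/EI.
Compatibility: M_Q·(L₁+L₂)/(3EI) = θ_0, giving M_Q = 256.4 kN·m (hogging).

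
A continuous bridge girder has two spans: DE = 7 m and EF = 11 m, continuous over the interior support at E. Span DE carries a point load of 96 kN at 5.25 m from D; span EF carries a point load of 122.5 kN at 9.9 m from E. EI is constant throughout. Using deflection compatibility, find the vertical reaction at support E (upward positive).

R_E = 103.8 kN

Release continuity at E by inserting a hinge; the redundant is the internal moment M_E. The primary structure is two simply-supported spans DE and EF.
Discontinuity in slope at E on the released structure — sum the simple-span end rotations:
  span DE: point load 96 at a = 5.25: Pab(L + a)/(6LEI) = 257.2/EI
  span EF: point load 122.5 at a = 9.9: Pab(L + b)/(6LEI) = 244.6/EI
  relative rotation θ_0 = (257.2 + 244.6)/EI = 501.8/EI
A unit hogging moment at E produces rotation L₁/(3EI) + L₂/(3EI) = 6/EI.
Compatibility: M_E·(L₁+L₂)/(3EI) = θ_0, giving M_E = 83.64 kN·m (hogging).
Span DE, ΣM about D with M_E applied at E: R_E^{DE}·7 = 504 + 83.64, so R_E^{DE} = 83.95 kN and R_D = 96 − 83.95 = 12.05 kN.
Span EF, ΣM about F: R_E^{EF}·11 = 134.8 + 83.64, so R_E^{EF} = 19.85 kN and R_F = 122.5 − 19.85 = 102.6 kN.
R_E = 83.95 + 19.85 = 103.8 kN.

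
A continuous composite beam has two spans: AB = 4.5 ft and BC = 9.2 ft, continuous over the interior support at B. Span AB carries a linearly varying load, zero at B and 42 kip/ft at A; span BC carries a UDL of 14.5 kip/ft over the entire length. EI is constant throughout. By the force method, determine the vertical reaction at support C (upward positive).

Insert a hinge at B; M_B is the redundant, and each span becomes simply supported.
Discontinuity in slope at B on the released structure — sum the simple-span end rotations:
  span AB: triangular load, peak 42: 7w₀L³/(360EI) = 74.42/EI
  span BC: UDL 14.5: wL³/(24EI) = 470.5/EI
  relative rotation θ_0 = (74.42 + 470.5)/EI = 544.9/EI
A unit hogging moment at B produces rotation L₁/(3EI) + L₂/(3EI) = 4.567/EI.
Slope continuity at B: θ_0 = M_B·4.567/EI, so M_B = 544.9/4.567 = 119.3 kip·ft (hogging).
Span BC, ΣM about C: R_B^{BC}·9.2 = 613.6 + 119.3, so R_B^{BC} = 79.67 kip and R_C = 133.4 − 79.67 = 53.73 kip.

R_C = 53.73 kip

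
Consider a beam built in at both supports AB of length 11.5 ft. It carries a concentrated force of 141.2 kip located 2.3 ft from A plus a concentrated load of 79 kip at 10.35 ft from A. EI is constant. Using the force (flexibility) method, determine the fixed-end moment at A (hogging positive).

Release both end moments; the primary structure is a simply-supported span AB with redundants M_A and M_B.
Simple-span end rotations at A and B under the given loads:
  at A: point load 141.2 at a = 2.3: Pab(L + b)/(6LEI) = 896.3/EI
  at B: point load 141.2 at a = 2.3: Pab(L + a)/(6LEI) = 597.6/EI
  at A: point load 79 at a = 10.35: Pab(L + b)/(6LEI) = 172.4/EI
  at B: point load 79 at a = 10.35: Pab(L + a)/(6LEI) = 297.8/EI
  θ_A0 = 1069/EI,  θ_B0 = 895.3/EI
Flexibility coefficients: a unit moment at one end gives L/(3EI) there and L/(6EI) at the far end, so f₁₁ = f₂₂ = 3.833/EI and f₁₂ = f₂₁ = 1.917/EI.
Compatibility — zero rotation at each built-in end:
  3.833 M_A + 1.917 M_B = 1069
  1.917 M_A + 3.833 M_B = 895.3
Solving the pair gives M_A = 216 kip·ft and M_B = 125.6 kip·ft (hogging).

M_A = 216 kip·ft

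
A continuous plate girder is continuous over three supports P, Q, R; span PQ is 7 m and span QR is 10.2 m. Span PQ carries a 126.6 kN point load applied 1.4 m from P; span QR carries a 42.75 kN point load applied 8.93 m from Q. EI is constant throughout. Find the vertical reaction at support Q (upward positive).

Release continuity at Q by inserting a hinge; the redundant is the internal moment M_Q. The primary structure is two simply-supported spans PQ and QR.
Rotations at Q on the released spans (each span's end-slope, ×1/EI):
  span PQ: point load 126.6 at a = 1.4: Pab(L + a)/(6LEI) = 198.5/EI
  span QR: point load 42.75 at a = 8.93: Pab(L + b)/(6LEI) = 90.87/EI
  relative rotation θ_0 = (198.5 + 90.87)/EI = 289.4/EI
A unit hogging moment at Q produces rotation L₁/(3EI) + L₂/(3EI) = 5.733/EI.
Compatibility: M_Q·(L₁+L₂)/(3EI) = θ_0, giving M_Q = 50.47 kN·m (hogging).
Span PQ, ΣM about P with M_Q applied at Q: R_Q^{PQ}·7 = 177.2 + 50.47, so R_Q^{PQ} = 32.53 kN and R_P = 126.6 − 32.53 = 94.07 kN.
Span QR, ΣM about R: R_Q^{QR}·10.2 = 54.29 + 50.47, so R_Q^{QR} = 10.27 kN and R_R = 42.75 − 10.27 = 32.48 kN.
R_Q = 32.53 + 10.27 = 42.8 kN.

R_Q = 42.8 kN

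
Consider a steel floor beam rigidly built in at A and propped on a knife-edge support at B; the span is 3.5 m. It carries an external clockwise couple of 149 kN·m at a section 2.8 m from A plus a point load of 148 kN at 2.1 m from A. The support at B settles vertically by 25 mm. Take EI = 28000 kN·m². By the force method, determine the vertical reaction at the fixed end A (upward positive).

Release the roller at B. Primary structure: cantilever fixed at A.
Deflection at B on the released cantilever, summing each load's contribution:
  clockwise couple 149 at a = 2.8: M₀a(2L − a)/(2EI) = 876.1/EI
  point load 148 at a = 2.1: Pa²(3L − a)/(6EI) = 913.8/EI
  δ_0 = 1790/EI
Flexibility coefficient — unit upward force at B: δ_{BB} = L³/(3EI) = 14.29/EI.
With EI = 28000 kN·m²: δ_0 = 0.063924 m and δ_{BB} = 0.00051 m/kN.
Compatibility — the beam at B must follow the support down by 0.025 m: δ_0 − R_B·δ_{BB} = 0.025, so R_B = (0.063924 − 0.025)/0.00051 = 76.26 kN.
Vertical equilibrium: R_A = ΣP − R_B = 148 − 76.26 = 71.74 kN.

R_A = 71.74 kN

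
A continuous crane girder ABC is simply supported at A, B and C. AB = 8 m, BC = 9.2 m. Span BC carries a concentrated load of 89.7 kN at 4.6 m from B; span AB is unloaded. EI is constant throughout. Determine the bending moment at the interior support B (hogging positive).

M_B = 82.76 kN·m

Release continuity at B by inserting a hinge; the redundant is the internal moment M_B. The primary structure is two simply-supported spans AB and BC.
End slopes at the hinge B, treating each span as simply supported:
  span BC: point load 89.7 at a = 4.6: Pab(L + b)/(6LEI) = 474.5/EI
  relative rotation θ_0 = (0 + 474.5)/EI = 474.5/EI
A unit hogging moment at B produces rotation L₁/(3EI) + L₂/(3EI) = 5.733/EI.
Compatibility: M_B·(L₁+L₂)/(3EI) = θ_0, giving M_B = 82.76 kN·m (hogging).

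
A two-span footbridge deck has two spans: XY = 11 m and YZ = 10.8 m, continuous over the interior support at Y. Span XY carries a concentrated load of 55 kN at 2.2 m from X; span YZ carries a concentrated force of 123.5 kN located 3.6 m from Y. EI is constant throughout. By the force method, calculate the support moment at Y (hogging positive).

Insert a hinge at Y; M_Y is the redundant, and each span becomes simply supported.
End slopes at the hinge Y, treating each span as simply supported:
  span XY: point load 55 at a = 2.2: Pab(L + a)/(6LEI) = 213/EI
  span YZ: point load 123.5 at a = 3.6: Pab(L + b)/(6LEI) = 889.2/EI
  relative rotation θ_0 = (213 + 889.2)/EI = 1102/EI
A unit hogging moment at Y produces rotation L₁/(3EI) + L₂/(3EI) = 7.267/EI.
Compatibility: M_Y·(L₁+L₂)/(3EI) = θ_0, giving M_Y = 151.7 kN·m (hogging).

M_Y = 151.7 kN·m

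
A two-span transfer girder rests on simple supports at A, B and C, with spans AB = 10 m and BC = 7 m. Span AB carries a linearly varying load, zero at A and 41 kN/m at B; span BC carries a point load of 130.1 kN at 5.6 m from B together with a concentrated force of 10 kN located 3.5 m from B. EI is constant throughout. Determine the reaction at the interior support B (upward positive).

R_B = 216.8 kN

Insert a hinge at B; M_B is the redundant, and each span becomes simply supported.
Rotations at B on the released spans (each span's end-slope, ×1/EI):
  span AB: triangular load, peak 41: w₀L³/(45EI) = 911.1/EI
  span BC: point load 130.1 at a = 5.6: Pab(L + b)/(6LEI) = 204/EI
  span BC: point load 10 at a = 3.5: Pab(L + b)/(6LEI) = 30.62/EI
  relative rotation θ_0 = (911.1 + 234.6)/EI = 1146/EI
A unit hogging moment at B produces rotation L₁/(3EI) + L₂/(3EI) = 5.667/EI.
Slope continuity at B: θ_0 = M_B·5.667/EI, so M_B = 1146/5.667 = 202.2 kN·m (hogging).
Span AB, ΣM about A with M_B applied at B: R_B^{AB}·10 = 1367 + 202.2, so R_B^{AB} = 156.9 kN and R_A = 205 − 156.9 = 48.11 kN.
Span BC, ΣM about C: R_B^{BC}·7 = 217.1 + 202.2, so R_B^{BC} = 59.9 kN and R_C = 140.1 − 59.9 = 80.2 kN.
R_B = 156.9 + 59.9 = 216.8 kN.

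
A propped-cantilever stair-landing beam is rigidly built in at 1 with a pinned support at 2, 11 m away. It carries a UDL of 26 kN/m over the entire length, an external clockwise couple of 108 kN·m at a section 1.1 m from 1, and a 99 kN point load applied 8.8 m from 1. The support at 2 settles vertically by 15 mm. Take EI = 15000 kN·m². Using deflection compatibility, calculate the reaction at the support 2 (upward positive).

Choose R_2 as the redundant. The primary structure is the cantilever fixed at 1.
Free-end deflection of the primary structure under the applied loading (downward +):
  UDL 26: wL⁴/(8EI) = 47583/EI
  clockwise couple 108 at a = 1.1: M₀a(2L − a)/(2EI) = 1241/EI
  point load 99 at a = 8.8: Pa²(3L − a)/(6EI) = 30922/EI
  δ_0 = 79747/EI
Flexibility coefficient — unit upward force at 2: δ_{22} = L³/(3EI) = 443.7/EI.
With EI = 15000 kN·m²: δ_0 = 5.3164 m and δ_{22} = 0.029578 m/kN.
Compatibility — the beam at 2 must follow the support down by 0.015 m: δ_0 − R_2·δ_{22} = 0.015, so R_2 = (5.3164 − 0.015)/0.029578 = 179.2 kN.

R_2 = 179.2 kN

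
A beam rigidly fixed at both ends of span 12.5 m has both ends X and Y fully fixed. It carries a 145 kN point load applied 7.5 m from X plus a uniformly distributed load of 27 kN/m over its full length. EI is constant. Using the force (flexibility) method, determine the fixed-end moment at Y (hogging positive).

M_Y = 612.6 kN·m

Release both end moments; the primary structure is a simply-supported span XY with redundants M_X and M_Y.
End rotations of the released simple span under the applied load (×1/EI):
  at X: point load 145 at a = 7.5: Pab(L + b)/(6LEI) = 1269/EI
  at Y: point load 145 at a = 7.5: Pab(L + a)/(6LEI) = 1450/EI
  at X: UDL 27: wL³/(24EI) = 2197/EI
  at Y: UDL 27: wL³/(24EI) = 2197/EI
  θ_X0 = 3466/EI,  θ_Y0 = 3647/EI
Flexibility coefficients: a unit moment at one end gives L/(3EI) there and L/(6EI) at the far end, so f₁₁ = f₂₂ = 4.167/EI and f₁₂ = f₂₁ = 2.083/EI.
Compatibility — zero rotation at each built-in end:
  4.167 M_X + 2.083 M_Y = 3466
  2.083 M_X + 4.167 M_Y = 3647
Solving the pair gives M_X = 525.6 kN·m and M_Y = 612.6 kN·m (hogging).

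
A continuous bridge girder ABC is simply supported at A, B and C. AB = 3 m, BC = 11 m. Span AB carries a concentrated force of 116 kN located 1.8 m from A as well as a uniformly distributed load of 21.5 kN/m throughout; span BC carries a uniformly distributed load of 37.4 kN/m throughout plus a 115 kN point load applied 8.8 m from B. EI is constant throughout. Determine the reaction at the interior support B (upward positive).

Release continuity at B by inserting a hinge; the redundant is the internal moment M_B. The primary structure is two simply-supported spans AB and BC.
Rotations at B on the released spans (each span's end-slope, ×1/EI):
  span AB: point load 116 at a = 1.8: Pab(L + a)/(6LEI) = 66.82/EI
  span AB: UDL 21.5: wL³/(24EI) = 24.19/EI
  span BC: UDL 37.4: wL³/(24EI) = 2074/EI
  span BC: point load 115 at a = 8.8: Pab(L + b)/(6LEI) = 445.3/EI
  relative rotation θ_0 = (91 + 2519)/EI = 2610/EI
A unit hogging moment at B produces rotation L₁/(3EI) + L₂/(3EI) = 4.667/EI.
Slope continuity at B: θ_0 = M_B·4.667/EI, so M_B = 2610/4.667 = 559.4 kN·m (hogging).
Span AB, ΣM about A with M_B applied at B: R_B^{AB}·3 = 305.6 + 559.4, so R_B^{AB} = 288.3 kN and R_A = 180.5 − 288.3 = -107.8 kN.
Span BC, ΣM about C: R_B^{BC}·11 = 2516 + 559.4, so R_B^{BC} = 279.6 kN and R_C = 526.4 − 279.6 = 246.8 kN.
R_B = 288.3 + 279.6 = 567.9 kN.

R_B = 567.9 kN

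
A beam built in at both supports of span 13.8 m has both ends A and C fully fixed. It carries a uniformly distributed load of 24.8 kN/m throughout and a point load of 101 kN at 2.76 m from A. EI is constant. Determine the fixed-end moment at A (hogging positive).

Release both end moments; the primary structure is a simply-supported span AC with redundants M_A and M_C.
Simple-span end rotations at A and C under the given loads:
  at A: UDL 24.8: wL³/(24EI) = 2716/EI
  at C: UDL 24.8: wL³/(24EI) = 2716/EI
  at A: point load 101 at a = 2.76: Pab(L + b)/(6LEI) = 923.3/EI
  at C: point load 101 at a = 2.76: Pab(L + a)/(6LEI) = 615.5/EI
  θ_A0 = 3639/EI,  θ_C0 = 3331/EI
Flexibility coefficients: a unit moment at one end gives L/(3EI) there and L/(6EI) at the far end, so f₁₁ = f₂₂ = 4.6/EI and f₁₂ = f₂₁ = 2.3/EI.
Compatibility — zero rotation at each built-in end:
  4.6 M_A + 2.3 M_C = 3639
  2.3 M_A + 4.6 M_C = 3331
Solving the pair gives M_A = 572 kN·m and M_C = 438.2 kN·m (hogging).

M_A = 572 kN·m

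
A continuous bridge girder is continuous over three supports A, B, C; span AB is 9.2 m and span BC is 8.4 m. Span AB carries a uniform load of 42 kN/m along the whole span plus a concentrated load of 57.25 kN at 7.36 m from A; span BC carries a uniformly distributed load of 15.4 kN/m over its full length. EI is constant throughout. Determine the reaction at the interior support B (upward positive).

R_B = 380.4 kN

Release continuity at B by inserting a hinge; the redundant is the internal moment M_B. The primary structure is two simply-supported spans AB and BC.
Rotations at B on the released spans (each span's end-slope, ×1/EI):
  span AB: UDL 42: wL³/(24EI) = 1363/EI
  span AB: point load 57.25 at a = 7.36: Pab(L + a)/(6LEI) = 232.6/EI
  span BC: UDL 15.4: wL³/(24EI) = 380.3/EI
  relative rotation θ_0 = (1595 + 380.3)/EI = 1976/EI
A unit hogging moment at B produces rotation L₁/(3EI) + L₂/(3EI) = 5.867/EI.
Compatibility: M_B·(L₁+L₂)/(3EI) = θ_0, giving M_B = 336.8 kN·m (hogging).
Span AB, ΣM about A with M_B applied at B: R_B^{AB}·9.2 = 2199 + 336.8, so R_B^{AB} = 275.6 kN and R_A = 443.6 − 275.6 = 168 kN.
Span BC, ΣM about C: R_B^{BC}·8.4 = 543.3 + 336.8, so R_B^{BC} = 104.8 kN and R_C = 129.4 − 104.8 = 24.59 kN.
R_B = 275.6 + 104.8 = 380.4 kN.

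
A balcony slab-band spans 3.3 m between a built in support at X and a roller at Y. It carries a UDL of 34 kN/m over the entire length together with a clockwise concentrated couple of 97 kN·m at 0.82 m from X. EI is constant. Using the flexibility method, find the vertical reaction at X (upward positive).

R_X = 50.94 kN

Take the reaction at Y as the redundant and release it; the primary structure is a cantilever fixed at X.
Downward deflection at the released point Y due to the loads:
  UDL 34: wL⁴/(8EI) = 504/EI
  clockwise couple 97 at a = 0.82: M₀a(2L − a)/(2EI) = 229.9/EI
  δ_0 = 733.9/EI
Flexibility coefficient — unit upward force at Y: δ_{YY} = L³/(3EI) = 11.98/EI.
Compatibility at Y: δ_0 − R_Y·δ_{YY} = 0, so R_Y = 733.9/11.98 = 61.26 kN.
Vertical equilibrium: R_X = ΣP − R_Y = 112.2 − 61.26 = 50.94 kN.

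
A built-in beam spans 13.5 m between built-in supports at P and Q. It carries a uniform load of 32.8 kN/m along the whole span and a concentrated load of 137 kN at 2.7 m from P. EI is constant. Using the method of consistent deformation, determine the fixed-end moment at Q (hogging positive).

Release both end moments; the primary structure is a simply-supported span PQ with redundants M_P and M_Q.
On the primary (simply-supported) span, the end slopes from the loading are:
  at P: UDL 32.8: wL³/(24EI) = 3363/EI
  at Q: UDL 32.8: wL³/(24EI) = 3363/EI
  at P: point load 137 at a = 2.7: Pab(L + b)/(6LEI) = 1198/EI
  at Q: point load 137 at a = 2.7: Pab(L + a)/(6LEI) = 799/EI
  θ_P0 = 4561/EI,  θ_Q0 = 4161/EI
Flexibility coefficients: a unit moment at one end gives L/(3EI) there and L/(6EI) at the far end, so f₁₁ = f₂₂ = 4.5/EI and f₁₂ = f₂₁ = 2.25/EI.
Compatibility — zero rotation at each built-in end:
  4.5 M_P + 2.25 M_Q = 4561
  2.25 M_P + 4.5 M_Q = 4161
Solving the pair gives M_P = 734.9 kN·m and M_Q = 557.3 kN·m (hogging).

M_Q = 557.3 kN·m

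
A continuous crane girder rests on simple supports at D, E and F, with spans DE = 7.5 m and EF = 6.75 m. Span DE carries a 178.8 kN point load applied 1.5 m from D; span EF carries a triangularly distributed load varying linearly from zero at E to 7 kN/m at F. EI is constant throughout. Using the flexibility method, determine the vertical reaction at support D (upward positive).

R_D = 132.8 kN

Release continuity at E by inserting a hinge; the redundant is the internal moment M_E. The primary structure is two simply-supported spans DE and EF.
Discontinuity in slope at E on the released structure — sum the simple-span end rotations:
  span DE: point load 178.8 at a = 1.5: Pab(L + a)/(6LEI) = 321.8/EI
  span EF: triangular load, peak 7: 7w₀L³/(360EI) = 41.86/EI
  relative rotation θ_0 = (321.8 + 41.86)/EI = 363.7/EI
A unit hogging moment at E produces rotation L₁/(3EI) + L₂/(3EI) = 4.75/EI.
Slope continuity at E: θ_0 = M_E·4.75/EI, so M_E = 363.7/4.75 = 76.57 kN·m (hogging).
Span DE, ΣM about D with M_E applied at E: R_E^{DE}·7.5 = 268.2 + 76.57, so R_E^{DE} = 45.97 kN and R_D = 178.8 − 45.97 = 132.8 kN.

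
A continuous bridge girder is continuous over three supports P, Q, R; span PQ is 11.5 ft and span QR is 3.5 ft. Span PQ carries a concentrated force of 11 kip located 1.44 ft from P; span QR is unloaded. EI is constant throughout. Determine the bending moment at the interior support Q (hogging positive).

M_Q = 5.977 kip·ft

Release continuity at Q by inserting a hinge; the redundant is the internal moment M_Q. The primary structure is two simply-supported spans PQ and QR.
Discontinuity in slope at Q on the released structure — sum the simple-span end rotations:
  span PQ: point load 11 at a = 1.44: Pab(L + a)/(6LEI) = 29.88/EI
  relative rotation θ_0 = (29.88 + 0)/EI = 29.88/EI
A unit hogging moment at Q produces rotation L₁/(3EI) + L₂/(3EI) = 5/EI.
Compatibility: M_Q·(L₁+L₂)/(3EI) = θ_0, giving M_Q = 5.977 kip·ft (hogging).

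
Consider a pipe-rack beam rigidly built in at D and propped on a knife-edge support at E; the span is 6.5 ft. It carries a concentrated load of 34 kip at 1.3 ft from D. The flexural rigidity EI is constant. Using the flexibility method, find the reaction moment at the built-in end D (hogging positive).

M_D = 31.82 kip·ft

Choose R_E as the redundant. The primary structure is the cantilever fixed at D.
Deflection at E on the released cantilever, summing each load's contribution:
  point load 34 at a = 1.3: Pa²(3L − a)/(6EI) = 174.3/EI
Flexibility coefficient — unit upward force at E: δ_{EE} = L³/(3EI) = 91.54/EI.
Compatibility at E: δ_0 − R_E·δ_{EE} = 0, so R_E = 174.3/91.54 = 1.904 kip.
Moment equilibrium about D: M_D = Σ(load moments about D) − R_E·L = 44.2 − 1.904×6.5 = 31.82 kip·ft.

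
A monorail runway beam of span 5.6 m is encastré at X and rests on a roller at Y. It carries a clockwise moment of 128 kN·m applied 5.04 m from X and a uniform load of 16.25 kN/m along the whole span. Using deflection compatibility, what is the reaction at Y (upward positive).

Take the reaction at Y as the redundant and release it; the primary structure is a cantilever fixed at X.
Primary-structure tip deflection at Y by superposition:
  clockwise couple 128 at a = 5.04: M₀a(2L − a)/(2EI) = 1987/EI
  UDL 16.25: wL⁴/(8EI) = 1998/EI
  δ_0 = 3985/EI
Tip deflection under a unit load at Y: L³/(3EI) = 58.54/EI.
The prop prevents deflection at Y: R_Y = δ_0/δ_{YY} = 3985/58.54 = 68.07 kN.

R_Y = 68.07 kN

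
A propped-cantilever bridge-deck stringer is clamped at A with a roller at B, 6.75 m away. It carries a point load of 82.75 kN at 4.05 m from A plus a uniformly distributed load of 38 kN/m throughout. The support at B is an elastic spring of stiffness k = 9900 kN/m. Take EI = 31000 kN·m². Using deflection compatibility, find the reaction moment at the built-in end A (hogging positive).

M_A = 336.7 kN·m

Choose R_B as the redundant. The primary structure is the cantilever fixed at A.
Deflection at B on the released cantilever, summing each load's contribution:
  point load 82.75 at a = 4.05: Pa²(3L − a)/(6EI) = 3665/EI
  UDL 38: wL⁴/(8EI) = 9861/EI
  δ_0 = 13525/EI
Tip deflection under a unit load at B: L³/(3EI) = 102.5/EI.
With EI = 31000 kN·m²: δ_0 = 0.4363 m and δ_{BB} = 0.003307 m/kN.
Compatibility — the spring shortens by R_B/k under the reaction it provides: δ_0 − R_B·δ_{BB} = R_B/k. With 1/k = 0.000101 m/kN, R_B = δ_0 / (δ_{BB} + 1/k) = 0.4363 / (0.003307 + 0.000101) = 128 kN.
Moment equilibrium about A: M_A = Σ(load moments about A) − R_B·L = 1201 − 128×6.75 = 336.7 kN·m.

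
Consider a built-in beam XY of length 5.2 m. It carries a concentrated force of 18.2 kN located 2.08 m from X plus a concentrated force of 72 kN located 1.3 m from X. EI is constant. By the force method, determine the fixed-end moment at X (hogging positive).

M_X = 66.28 kN·m

Take the two fixed-end moments M_X, M_Y as redundants; the released structure is the simple span XY.
Simple-span end rotations at X and Y under the given loads:
  at X: point load 18.2 at a = 2.08: Pab(L + b)/(6LEI) = 31.5/EI
  at Y: point load 18.2 at a = 2.08: Pab(L + a)/(6LEI) = 27.56/EI
  at X: point load 72 at a = 1.3: Pab(L + b)/(6LEI) = 106.5/EI
  at Y: point load 72 at a = 1.3: Pab(L + a)/(6LEI) = 76.05/EI
  θ_X0 = 138/EI,  θ_Y0 = 103.6/EI
Flexibility coefficients: a unit moment at one end gives L/(3EI) there and L/(6EI) at the far end, so f₁₁ = f₂₂ = 1.733/EI and f₁₂ = f₂₁ = 0.8667/EI.
Compatibility — zero rotation at each built-in end:
  1.733 M_X + 0.8667 M_Y = 138
  0.8667 M_X + 1.733 M_Y = 103.6
Solving the pair gives M_X = 66.28 kN·m and M_Y = 26.64 kN·m (hogging).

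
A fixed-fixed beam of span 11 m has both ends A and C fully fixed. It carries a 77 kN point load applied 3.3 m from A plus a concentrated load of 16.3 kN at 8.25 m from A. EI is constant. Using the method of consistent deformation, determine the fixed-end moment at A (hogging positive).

M_A = 132.9 kN·m

Release both end moments; the primary structure is a simply-supported span AC with redundants M_A and M_C.
On the primary (simply-supported) span, the end slopes from the loading are:
  at A: point load 77 at a = 3.3: Pab(L + b)/(6LEI) = 554.4/EI
  at C: point load 77 at a = 3.3: Pab(L + a)/(6LEI) = 423.9/EI
  at A: point load 16.3 at a = 8.25: Pab(L + b)/(6LEI) = 77.04/EI
  at C: point load 16.3 at a = 8.25: Pab(L + a)/(6LEI) = 107.9/EI
  θ_A0 = 631.4/EI,  θ_C0 = 531.8/EI
Flexibility coefficients: a unit moment at one end gives L/(3EI) there and L/(6EI) at the far end, so f₁₁ = f₂₂ = 3.667/EI and f₁₂ = f₂₁ = 1.833/EI.
Compatibility — zero rotation at each built-in end:
  3.667 M_A + 1.833 M_C = 631.4
  1.833 M_A + 3.667 M_C = 531.8
Solving the pair gives M_A = 132.9 kN·m and M_C = 78.58 kN·m (hogging).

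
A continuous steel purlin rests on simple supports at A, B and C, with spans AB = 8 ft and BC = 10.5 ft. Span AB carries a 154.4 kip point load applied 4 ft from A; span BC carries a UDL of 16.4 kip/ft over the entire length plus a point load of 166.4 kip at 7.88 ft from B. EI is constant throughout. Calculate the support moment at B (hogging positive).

M_B = 344.4 kip·ft

Insert a hinge at B; M_B is the redundant, and each span becomes simply supported.
Discontinuity in slope at B on the released structure — sum the simple-span end rotations:
  span AB: point load 154.4 at a = 4: Pab(L + a)/(6LEI) = 617.6/EI
  span BC: UDL 16.4: wL³/(24EI) = 791/EI
  span BC: point load 166.4 at a = 7.88: Pab(L + b)/(6LEI) = 715.4/EI
  relative rotation θ_0 = (617.6 + 1506)/EI = 2124/EI
A unit hogging moment at B produces rotation L₁/(3EI) + L₂/(3EI) = 6.167/EI.
Slope continuity at B: θ_0 = M_B·6.167/EI, so M_B = 2124/6.167 = 344.4 kip·ft (hogging).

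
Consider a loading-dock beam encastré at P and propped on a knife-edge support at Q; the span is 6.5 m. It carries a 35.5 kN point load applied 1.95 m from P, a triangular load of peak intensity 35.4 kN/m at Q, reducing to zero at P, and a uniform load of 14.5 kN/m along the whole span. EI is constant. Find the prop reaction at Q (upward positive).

R_Q = 102.9 kN

Remove the prop at Q; the released (primary) structure is a cantilever built in at P.
Primary-structure tip deflection at Q by superposition:
  point load 35.5 at a = 1.95: Pa²(3L − a)/(6EI) = 394.8/EI
  triangular load, peak 35.4 at the free end: 11w₀L⁴/(120EI) = 5793/EI
  UDL 14.5: wL⁴/(8EI) = 3235/EI
  δ_0 = 9423/EI
Tip deflection under a unit load at Q: L³/(3EI) = 91.54/EI.
Compatibility at Q: δ_0 − R_Q·δ_{QQ} = 0, so R_Q = 9423/91.54 = 102.9 kN.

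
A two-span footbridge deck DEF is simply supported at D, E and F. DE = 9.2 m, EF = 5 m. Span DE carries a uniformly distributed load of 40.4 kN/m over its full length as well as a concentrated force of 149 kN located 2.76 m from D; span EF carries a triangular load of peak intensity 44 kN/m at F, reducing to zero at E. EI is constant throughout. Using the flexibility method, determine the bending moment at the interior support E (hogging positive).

M_E = 420.8 kN·m

Insert a hinge at E; M_E is the redundant, and each span becomes simply supported.
Discontinuity in slope at E on the released structure — sum the simple-span end rotations:
  span DE: UDL 40.4: wL³/(24EI) = 1311/EI
  span DE: point load 149 at a = 2.76: Pab(L + a)/(6LEI) = 573.8/EI
  span EF: triangular load, peak 44: 7w₀L³/(360EI) = 106.9/EI
  relative rotation θ_0 = (1885 + 106.9)/EI = 1992/EI
A unit hogging moment at E produces rotation L₁/(3EI) + L₂/(3EI) = 4.733/EI.
Slope continuity at E: θ_0 = M_E·4.733/EI, so M_E = 1992/4.733 = 420.8 kN·m (hogging).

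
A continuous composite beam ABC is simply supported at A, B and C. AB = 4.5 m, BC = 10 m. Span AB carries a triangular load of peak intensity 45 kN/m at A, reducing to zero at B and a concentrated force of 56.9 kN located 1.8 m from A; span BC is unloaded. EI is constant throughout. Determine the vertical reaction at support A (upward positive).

Take M_B as the redundant. Released structure: two simple spans AB and BC with a hinge at B.
Rotations at B on the released spans (each span's end-slope, ×1/EI):
  span AB: triangular load, peak 45: 7w₀L³/(360EI) = 79.73/EI
  span AB: point load 56.9 at a = 1.8: Pab(L + a)/(6LEI) = 64.52/EI
  relative rotation θ_0 = (144.3 + 0)/EI = 144.3/EI
A unit hogging moment at B produces rotation L₁/(3EI) + L₂/(3EI) = 4.833/EI.
Compatibility: M_B·(L₁+L₂)/(3EI) = θ_0, giving M_B = 29.85 kN·m (hogging).
Span AB, ΣM about A with M_B applied at B: R_B^{AB}·4.5 = 254.3 + 29.85, so R_B^{AB} = 63.14 kN and R_A = 158.2 − 63.14 = 95.01 kN.

R_A = 95.01 kN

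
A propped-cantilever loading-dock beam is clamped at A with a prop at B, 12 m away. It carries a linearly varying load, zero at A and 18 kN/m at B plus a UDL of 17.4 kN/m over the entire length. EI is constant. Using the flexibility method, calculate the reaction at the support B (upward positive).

R_B = 137.7 kN

Take the reaction at B as the redundant and release it; the primary structure is a cantilever fixed at A.
Free-end deflection of the primary structure under the applied loading (downward +):
  triangular load, peak 18 at the free end: 11w₀L⁴/(120EI) = 34214/EI
  UDL 17.4: wL⁴/(8EI) = 45101/EI
  δ_0 = 79315/EI
Tip deflection under a unit load at B: L³/(3EI) = 576/EI.
Compatibility at B: δ_0 − R_B·δ_{BB} = 0, so R_B = 79315/576 = 137.7 kN.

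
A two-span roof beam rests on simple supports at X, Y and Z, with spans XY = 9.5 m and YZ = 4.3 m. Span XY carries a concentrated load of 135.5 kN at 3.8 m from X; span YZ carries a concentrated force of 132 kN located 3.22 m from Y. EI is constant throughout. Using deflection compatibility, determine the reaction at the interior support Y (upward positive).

R_Y = 144.7 kN

Release continuity at Y by inserting a hinge; the redundant is the internal moment M_Y. The primary structure is two simply-supported spans XY and YZ.
Rotations at Y on the released spans (each span's end-slope, ×1/EI):
  span XY: point load 135.5 at a = 3.8: Pab(L + a)/(6LEI) = 684.8/EI
  span YZ: point load 132 at a = 3.22: Pab(L + b)/(6LEI) = 95.72/EI
  relative rotation θ_0 = (684.8 + 95.72)/EI = 780.5/EI
A unit hogging moment at Y produces rotation L₁/(3EI) + L₂/(3EI) = 4.6/EI.
Slope continuity at Y: θ_0 = M_Y·4.6/EI, so M_Y = 780.5/4.6 = 169.7 kN·m (hogging).
Span XY, ΣM about X with M_Y applied at Y: R_Y^{XY}·9.5 = 514.9 + 169.7, so R_Y^{XY} = 72.06 kN and R_X = 135.5 − 72.06 = 63.44 kN.
Span YZ, ΣM about Z: R_Y^{YZ}·4.3 = 142.6 + 169.7, so R_Y^{YZ} = 72.61 kN and R_Z = 132 − 72.61 = 59.39 kN.
R_Y = 72.06 + 72.61 = 144.7 kN.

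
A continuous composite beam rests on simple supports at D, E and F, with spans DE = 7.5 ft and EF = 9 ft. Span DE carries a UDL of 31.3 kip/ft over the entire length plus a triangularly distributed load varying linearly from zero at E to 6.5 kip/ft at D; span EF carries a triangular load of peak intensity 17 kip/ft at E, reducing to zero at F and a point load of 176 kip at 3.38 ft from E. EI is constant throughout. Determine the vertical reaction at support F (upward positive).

R_F = 55.56 kip

Take M_E as the redundant. Released structure: two simple spans DE and EF with a hinge at E.
Discontinuity in slope at E on the released structure — sum the simple-span end rotations:
  span DE: UDL 31.3: wL³/(24EI) = 550.2/EI
  span DE: triangular load, peak 6.5: 7w₀L³/(360EI) = 53.32/EI
  span EF: triangular load, peak 17: w₀L³/(45EI) = 275.4/EI
  span EF: point load 176 at a = 3.38: Pab(L + b)/(6LEI) = 905.1/EI
  relative rotation θ_0 = (603.5 + 1181)/EI = 1784/EI
A unit hogging moment at E produces rotation L₁/(3EI) + L₂/(3EI) = 5.5/EI.
Slope continuity at E: θ_0 = M_E·5.5/EI, so M_E = 1784/5.5 = 324.4 kip·ft (hogging).
Span EF, ΣM about F: R_E^{EF}·9 = 1448 + 324.4, so R_E^{EF} = 196.9 kip and R_F = 252.5 − 196.9 = 55.56 kip.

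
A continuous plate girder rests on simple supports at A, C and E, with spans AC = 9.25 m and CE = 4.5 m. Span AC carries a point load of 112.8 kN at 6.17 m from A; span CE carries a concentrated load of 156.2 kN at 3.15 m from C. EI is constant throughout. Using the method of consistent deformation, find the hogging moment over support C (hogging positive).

M_C = 161.3 kN·m

Release continuity at C by inserting a hinge; the redundant is the internal moment M_C. The primary structure is two simply-supported spans AC and CE.
Discontinuity in slope at C on the released structure — sum the simple-span end rotations:
  span AC: point load 112.8 at a = 6.17: Pab(L + a)/(6LEI) = 595.6/EI
  span CE: point load 156.2 at a = 3.15: Pab(L + b)/(6LEI) = 143.9/EI
  relative rotation θ_0 = (595.6 + 143.9)/EI = 739.5/EI
A unit hogging moment at C produces rotation L₁/(3EI) + L₂/(3EI) = 4.583/EI.
Slope continuity at C: θ_0 = M_C·4.583/EI, so M_C = 739.5/4.583 = 161.3 kN·m (hogging).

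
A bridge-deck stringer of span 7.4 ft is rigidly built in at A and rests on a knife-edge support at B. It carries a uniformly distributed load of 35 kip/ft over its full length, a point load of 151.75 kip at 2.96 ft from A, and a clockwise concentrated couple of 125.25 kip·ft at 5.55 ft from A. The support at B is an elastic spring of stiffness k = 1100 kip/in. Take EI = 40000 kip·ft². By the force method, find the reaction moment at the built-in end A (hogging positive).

M_A = 429.1 kip·ft

Choose R_B as the redundant. The primary structure is the cantilever fixed at A.
Free-end deflection of the primary structure under the applied loading (downward +):
  UDL 35: wL⁴/(8EI) = 13119/EI
  point load 151.75 at a = 2.96: Pa²(3L − a)/(6EI) = 4263/EI
  clockwise couple 125.25 at a = 5.55: M₀a(2L − a)/(2EI) = 3215/EI
  δ_0 = 20598/EI
Tip deflection under a unit load at B: L³/(3EI) = 135.1/EI.
With EI = 40000 kip·ft²: δ_0 = 0.51494 ft and δ_{BB} = 0.003377 ft/kip.
Compatibility — the spring shortens by R_B/k under the reaction it provides: δ_0 − R_B·δ_{BB} = R_B/k. With 1/k = 1/(1100×12) ft/kip = 0.000076 ft/kip, R_B = δ_0 / (δ_{BB} + 1/k) = 0.51494 / (0.003377 + 0.000076) = 149.1 kip.
Moment equilibrium about A: M_A = Σ(load moments about A) − R_B·L = 1533 − 149.1×7.4 = 429.1 kip·ft.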